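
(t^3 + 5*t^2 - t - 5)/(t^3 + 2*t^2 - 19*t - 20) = (t - 1)/(t - 4)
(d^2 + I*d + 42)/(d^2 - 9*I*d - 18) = (d + 7*I)/(d - 3*I)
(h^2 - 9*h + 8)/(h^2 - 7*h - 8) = (h - 1)/(h + 1)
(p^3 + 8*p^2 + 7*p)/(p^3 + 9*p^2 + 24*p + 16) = p*(p + 7)/(p^2 + 8*p + 16)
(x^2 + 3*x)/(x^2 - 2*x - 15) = x/(x - 5)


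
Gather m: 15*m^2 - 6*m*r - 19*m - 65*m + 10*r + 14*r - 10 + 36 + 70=15*m^2 + m*(-6*r - 84) + 24*r + 96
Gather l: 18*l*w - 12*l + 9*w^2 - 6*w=l*(18*w - 12) + 9*w^2 - 6*w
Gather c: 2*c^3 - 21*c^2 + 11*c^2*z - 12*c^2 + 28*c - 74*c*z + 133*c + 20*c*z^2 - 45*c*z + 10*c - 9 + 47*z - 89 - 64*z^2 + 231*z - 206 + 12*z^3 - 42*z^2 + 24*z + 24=2*c^3 + c^2*(11*z - 33) + c*(20*z^2 - 119*z + 171) + 12*z^3 - 106*z^2 + 302*z - 280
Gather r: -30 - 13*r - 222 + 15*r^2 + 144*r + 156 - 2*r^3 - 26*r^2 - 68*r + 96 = -2*r^3 - 11*r^2 + 63*r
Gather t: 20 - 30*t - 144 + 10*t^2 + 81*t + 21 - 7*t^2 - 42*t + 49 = 3*t^2 + 9*t - 54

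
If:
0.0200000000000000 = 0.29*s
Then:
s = 0.07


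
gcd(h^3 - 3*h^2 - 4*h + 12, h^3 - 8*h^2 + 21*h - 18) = h^2 - 5*h + 6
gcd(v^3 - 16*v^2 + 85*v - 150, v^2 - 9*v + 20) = v - 5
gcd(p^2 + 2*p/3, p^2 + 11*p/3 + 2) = p + 2/3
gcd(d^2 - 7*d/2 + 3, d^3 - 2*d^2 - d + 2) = d - 2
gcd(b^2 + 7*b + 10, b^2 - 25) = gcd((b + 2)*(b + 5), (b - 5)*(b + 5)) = b + 5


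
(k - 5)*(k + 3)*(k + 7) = k^3 + 5*k^2 - 29*k - 105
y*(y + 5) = y^2 + 5*y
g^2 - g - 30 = (g - 6)*(g + 5)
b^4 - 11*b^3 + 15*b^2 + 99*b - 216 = (b - 8)*(b - 3)^2*(b + 3)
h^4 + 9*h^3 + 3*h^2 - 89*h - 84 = (h - 3)*(h + 1)*(h + 4)*(h + 7)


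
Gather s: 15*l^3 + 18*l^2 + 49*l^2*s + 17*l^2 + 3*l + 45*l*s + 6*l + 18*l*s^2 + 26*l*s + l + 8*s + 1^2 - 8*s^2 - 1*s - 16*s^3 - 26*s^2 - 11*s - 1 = 15*l^3 + 35*l^2 + 10*l - 16*s^3 + s^2*(18*l - 34) + s*(49*l^2 + 71*l - 4)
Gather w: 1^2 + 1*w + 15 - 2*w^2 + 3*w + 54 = -2*w^2 + 4*w + 70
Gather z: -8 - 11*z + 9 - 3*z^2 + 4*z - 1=-3*z^2 - 7*z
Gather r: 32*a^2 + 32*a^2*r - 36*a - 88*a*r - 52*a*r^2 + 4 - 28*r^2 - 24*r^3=32*a^2 - 36*a - 24*r^3 + r^2*(-52*a - 28) + r*(32*a^2 - 88*a) + 4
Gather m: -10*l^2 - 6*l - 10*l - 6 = -10*l^2 - 16*l - 6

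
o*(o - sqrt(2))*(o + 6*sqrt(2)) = o^3 + 5*sqrt(2)*o^2 - 12*o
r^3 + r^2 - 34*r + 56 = (r - 4)*(r - 2)*(r + 7)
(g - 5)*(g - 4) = g^2 - 9*g + 20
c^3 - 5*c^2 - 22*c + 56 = (c - 7)*(c - 2)*(c + 4)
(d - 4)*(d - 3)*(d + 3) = d^3 - 4*d^2 - 9*d + 36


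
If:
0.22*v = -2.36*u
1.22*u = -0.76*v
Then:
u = 0.00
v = 0.00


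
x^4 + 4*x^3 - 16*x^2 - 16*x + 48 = (x - 2)^2*(x + 2)*(x + 6)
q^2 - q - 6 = (q - 3)*(q + 2)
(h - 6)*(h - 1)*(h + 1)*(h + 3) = h^4 - 3*h^3 - 19*h^2 + 3*h + 18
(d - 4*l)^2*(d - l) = d^3 - 9*d^2*l + 24*d*l^2 - 16*l^3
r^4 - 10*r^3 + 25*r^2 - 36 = (r - 6)*(r - 3)*(r - 2)*(r + 1)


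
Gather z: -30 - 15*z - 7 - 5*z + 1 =-20*z - 36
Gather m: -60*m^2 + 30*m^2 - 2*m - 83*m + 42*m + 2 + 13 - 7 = -30*m^2 - 43*m + 8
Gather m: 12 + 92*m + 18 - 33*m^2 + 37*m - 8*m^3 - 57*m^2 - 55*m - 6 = -8*m^3 - 90*m^2 + 74*m + 24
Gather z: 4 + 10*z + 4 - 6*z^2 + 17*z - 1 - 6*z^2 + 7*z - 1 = -12*z^2 + 34*z + 6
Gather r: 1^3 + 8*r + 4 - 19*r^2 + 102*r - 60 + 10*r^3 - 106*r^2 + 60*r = 10*r^3 - 125*r^2 + 170*r - 55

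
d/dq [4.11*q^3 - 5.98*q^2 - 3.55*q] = 12.33*q^2 - 11.96*q - 3.55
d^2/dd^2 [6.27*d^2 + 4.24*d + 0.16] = 12.5400000000000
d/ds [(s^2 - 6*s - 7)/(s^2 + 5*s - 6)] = (11*s^2 + 2*s + 71)/(s^4 + 10*s^3 + 13*s^2 - 60*s + 36)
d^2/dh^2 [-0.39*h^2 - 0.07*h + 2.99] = -0.780000000000000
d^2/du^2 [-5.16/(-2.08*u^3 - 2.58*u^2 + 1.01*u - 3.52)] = (-(64.3968*u + 26.6256)*(2.08*u^3 + 2.58*u^2 - 1.01*u + 3.52) + 5.16*(6.24*u^2 + 5.16*u - 1.01)*(12.48*u^2 + 10.32*u - 2.02))/(2.08*u^3 + 2.58*u^2 - 1.01*u + 3.52)^3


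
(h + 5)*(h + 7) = h^2 + 12*h + 35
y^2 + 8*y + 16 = (y + 4)^2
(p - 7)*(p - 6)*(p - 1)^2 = p^4 - 15*p^3 + 69*p^2 - 97*p + 42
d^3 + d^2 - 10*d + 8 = (d - 2)*(d - 1)*(d + 4)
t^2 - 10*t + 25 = (t - 5)^2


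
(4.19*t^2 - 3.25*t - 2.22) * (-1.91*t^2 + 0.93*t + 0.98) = -8.0029*t^4 + 10.1042*t^3 + 5.3239*t^2 - 5.2496*t - 2.1756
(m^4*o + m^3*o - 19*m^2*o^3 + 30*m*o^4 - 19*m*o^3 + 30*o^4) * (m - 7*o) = m^5*o - 7*m^4*o^2 + m^4*o - 19*m^3*o^3 - 7*m^3*o^2 + 163*m^2*o^4 - 19*m^2*o^3 - 210*m*o^5 + 163*m*o^4 - 210*o^5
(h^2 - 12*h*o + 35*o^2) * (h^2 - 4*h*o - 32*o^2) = h^4 - 16*h^3*o + 51*h^2*o^2 + 244*h*o^3 - 1120*o^4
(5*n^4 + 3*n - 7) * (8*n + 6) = 40*n^5 + 30*n^4 + 24*n^2 - 38*n - 42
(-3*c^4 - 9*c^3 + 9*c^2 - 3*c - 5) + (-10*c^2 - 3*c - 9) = -3*c^4 - 9*c^3 - c^2 - 6*c - 14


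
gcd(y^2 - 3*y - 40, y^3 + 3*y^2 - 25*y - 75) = y + 5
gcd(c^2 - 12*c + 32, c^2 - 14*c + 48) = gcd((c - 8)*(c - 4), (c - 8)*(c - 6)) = c - 8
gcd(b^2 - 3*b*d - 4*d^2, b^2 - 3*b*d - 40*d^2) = 1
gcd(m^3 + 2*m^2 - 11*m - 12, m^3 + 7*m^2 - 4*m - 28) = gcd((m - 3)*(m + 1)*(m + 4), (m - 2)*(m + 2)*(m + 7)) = 1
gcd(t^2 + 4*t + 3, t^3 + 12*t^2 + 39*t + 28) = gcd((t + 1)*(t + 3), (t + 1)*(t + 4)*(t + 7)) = t + 1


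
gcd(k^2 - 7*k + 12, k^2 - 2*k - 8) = k - 4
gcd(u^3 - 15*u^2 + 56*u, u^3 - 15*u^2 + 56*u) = u^3 - 15*u^2 + 56*u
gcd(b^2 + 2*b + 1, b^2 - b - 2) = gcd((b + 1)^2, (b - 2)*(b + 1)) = b + 1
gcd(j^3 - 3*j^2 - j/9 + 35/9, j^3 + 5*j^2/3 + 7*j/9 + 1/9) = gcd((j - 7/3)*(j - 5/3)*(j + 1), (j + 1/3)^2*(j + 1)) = j + 1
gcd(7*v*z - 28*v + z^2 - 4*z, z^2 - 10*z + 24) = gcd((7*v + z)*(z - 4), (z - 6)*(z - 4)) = z - 4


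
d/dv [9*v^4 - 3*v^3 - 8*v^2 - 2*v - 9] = 36*v^3 - 9*v^2 - 16*v - 2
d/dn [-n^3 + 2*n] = 2 - 3*n^2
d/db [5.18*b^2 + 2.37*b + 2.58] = 10.36*b + 2.37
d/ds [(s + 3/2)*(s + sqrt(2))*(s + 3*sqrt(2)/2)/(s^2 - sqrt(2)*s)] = (4*s^4 - 8*sqrt(2)*s^3 - 32*s^2 - 21*sqrt(2)*s^2 - 36*s + 18*sqrt(2))/(4*s^2*(s^2 - 2*sqrt(2)*s + 2))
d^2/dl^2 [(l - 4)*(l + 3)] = 2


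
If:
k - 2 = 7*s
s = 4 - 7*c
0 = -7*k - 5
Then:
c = 215/343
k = -5/7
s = -19/49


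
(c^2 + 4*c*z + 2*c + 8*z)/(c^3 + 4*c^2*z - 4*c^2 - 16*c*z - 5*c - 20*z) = (c + 2)/(c^2 - 4*c - 5)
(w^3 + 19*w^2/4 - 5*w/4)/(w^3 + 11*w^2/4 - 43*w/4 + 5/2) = w/(w - 2)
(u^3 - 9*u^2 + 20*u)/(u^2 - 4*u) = u - 5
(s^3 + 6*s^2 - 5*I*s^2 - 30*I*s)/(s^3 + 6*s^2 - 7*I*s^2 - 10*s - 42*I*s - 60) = s/(s - 2*I)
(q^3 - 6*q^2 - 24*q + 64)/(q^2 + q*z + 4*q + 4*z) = (q^2 - 10*q + 16)/(q + z)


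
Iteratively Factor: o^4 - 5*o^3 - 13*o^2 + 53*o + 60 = (o - 5)*(o^3 - 13*o - 12) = (o - 5)*(o - 4)*(o^2 + 4*o + 3) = (o - 5)*(o - 4)*(o + 1)*(o + 3)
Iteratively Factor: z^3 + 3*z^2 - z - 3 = (z + 3)*(z^2 - 1) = (z + 1)*(z + 3)*(z - 1)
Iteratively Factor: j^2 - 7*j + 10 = (j - 2)*(j - 5)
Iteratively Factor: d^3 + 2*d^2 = (d)*(d^2 + 2*d) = d^2*(d + 2)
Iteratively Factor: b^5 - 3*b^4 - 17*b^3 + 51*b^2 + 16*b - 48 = (b + 4)*(b^4 - 7*b^3 + 11*b^2 + 7*b - 12) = (b - 4)*(b + 4)*(b^3 - 3*b^2 - b + 3) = (b - 4)*(b - 1)*(b + 4)*(b^2 - 2*b - 3) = (b - 4)*(b - 3)*(b - 1)*(b + 4)*(b + 1)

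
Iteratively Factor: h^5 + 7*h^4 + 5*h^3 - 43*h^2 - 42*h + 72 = (h - 1)*(h^4 + 8*h^3 + 13*h^2 - 30*h - 72) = (h - 1)*(h + 3)*(h^3 + 5*h^2 - 2*h - 24) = (h - 2)*(h - 1)*(h + 3)*(h^2 + 7*h + 12) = (h - 2)*(h - 1)*(h + 3)^2*(h + 4)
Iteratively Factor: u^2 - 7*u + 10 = (u - 5)*(u - 2)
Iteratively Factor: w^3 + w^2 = (w)*(w^2 + w) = w*(w + 1)*(w)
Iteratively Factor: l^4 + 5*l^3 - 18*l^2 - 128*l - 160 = (l + 4)*(l^3 + l^2 - 22*l - 40) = (l + 4)^2*(l^2 - 3*l - 10) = (l + 2)*(l + 4)^2*(l - 5)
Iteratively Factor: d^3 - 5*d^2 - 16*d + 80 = (d - 5)*(d^2 - 16) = (d - 5)*(d - 4)*(d + 4)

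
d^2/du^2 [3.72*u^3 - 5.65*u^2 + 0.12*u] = 22.32*u - 11.3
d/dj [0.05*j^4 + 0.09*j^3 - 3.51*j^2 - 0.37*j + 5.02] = 0.2*j^3 + 0.27*j^2 - 7.02*j - 0.37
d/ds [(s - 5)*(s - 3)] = 2*s - 8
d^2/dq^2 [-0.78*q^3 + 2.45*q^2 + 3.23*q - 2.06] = 4.9 - 4.68*q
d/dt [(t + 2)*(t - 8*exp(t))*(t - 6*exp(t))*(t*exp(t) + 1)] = (t + 1)*(t + 2)*(t - 8*exp(t))*(t - 6*exp(t))*exp(t) - (t + 2)*(t - 8*exp(t))*(t*exp(t) + 1)*(6*exp(t) - 1) - (t + 2)*(t - 6*exp(t))*(t*exp(t) + 1)*(8*exp(t) - 1) + (t - 8*exp(t))*(t - 6*exp(t))*(t*exp(t) + 1)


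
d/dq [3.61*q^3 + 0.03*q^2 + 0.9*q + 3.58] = 10.83*q^2 + 0.06*q + 0.9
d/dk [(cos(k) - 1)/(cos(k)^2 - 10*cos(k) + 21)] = (cos(k)^2 - 2*cos(k) - 11)*sin(k)/(cos(k)^2 - 10*cos(k) + 21)^2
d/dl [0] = 0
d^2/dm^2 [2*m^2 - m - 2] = 4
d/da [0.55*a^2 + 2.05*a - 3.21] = 1.1*a + 2.05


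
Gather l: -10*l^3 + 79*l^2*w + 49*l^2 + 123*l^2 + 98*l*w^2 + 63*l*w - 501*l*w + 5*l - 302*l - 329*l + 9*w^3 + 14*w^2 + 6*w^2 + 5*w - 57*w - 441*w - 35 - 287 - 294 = -10*l^3 + l^2*(79*w + 172) + l*(98*w^2 - 438*w - 626) + 9*w^3 + 20*w^2 - 493*w - 616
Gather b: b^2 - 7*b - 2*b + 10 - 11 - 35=b^2 - 9*b - 36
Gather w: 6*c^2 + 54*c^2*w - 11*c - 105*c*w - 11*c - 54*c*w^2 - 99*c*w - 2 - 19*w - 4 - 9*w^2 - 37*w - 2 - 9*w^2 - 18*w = 6*c^2 - 22*c + w^2*(-54*c - 18) + w*(54*c^2 - 204*c - 74) - 8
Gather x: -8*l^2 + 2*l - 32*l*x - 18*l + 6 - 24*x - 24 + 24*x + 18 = -8*l^2 - 32*l*x - 16*l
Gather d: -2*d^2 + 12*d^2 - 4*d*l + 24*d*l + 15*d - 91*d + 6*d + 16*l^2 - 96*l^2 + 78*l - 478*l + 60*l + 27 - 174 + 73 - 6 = 10*d^2 + d*(20*l - 70) - 80*l^2 - 340*l - 80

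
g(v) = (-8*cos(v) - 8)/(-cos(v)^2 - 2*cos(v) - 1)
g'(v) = (-2*sin(v)*cos(v) - 2*sin(v))*(-8*cos(v) - 8)/(-cos(v)^2 - 2*cos(v) - 1)^2 + 8*sin(v)/(-cos(v)^2 - 2*cos(v) - 1)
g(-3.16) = 47222.60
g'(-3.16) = 5130697.61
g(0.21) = 4.04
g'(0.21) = 0.43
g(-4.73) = 7.86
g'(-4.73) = 7.72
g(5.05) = 6.01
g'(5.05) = -4.26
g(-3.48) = 141.06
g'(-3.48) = 825.67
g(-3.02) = 1083.53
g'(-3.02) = -17800.31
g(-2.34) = 26.28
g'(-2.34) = -62.02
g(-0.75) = 4.62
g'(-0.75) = -1.82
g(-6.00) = 4.08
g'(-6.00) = 0.58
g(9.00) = 90.02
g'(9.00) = 417.45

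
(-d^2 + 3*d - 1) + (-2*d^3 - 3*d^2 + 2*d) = -2*d^3 - 4*d^2 + 5*d - 1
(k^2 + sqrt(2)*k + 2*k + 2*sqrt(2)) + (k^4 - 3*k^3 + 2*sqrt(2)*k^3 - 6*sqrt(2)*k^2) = k^4 - 3*k^3 + 2*sqrt(2)*k^3 - 6*sqrt(2)*k^2 + k^2 + sqrt(2)*k + 2*k + 2*sqrt(2)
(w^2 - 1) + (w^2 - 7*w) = 2*w^2 - 7*w - 1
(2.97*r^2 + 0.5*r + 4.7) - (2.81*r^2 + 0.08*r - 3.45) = 0.16*r^2 + 0.42*r + 8.15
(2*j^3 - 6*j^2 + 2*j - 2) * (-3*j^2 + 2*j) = -6*j^5 + 22*j^4 - 18*j^3 + 10*j^2 - 4*j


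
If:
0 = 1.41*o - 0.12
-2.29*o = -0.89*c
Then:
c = 0.22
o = 0.09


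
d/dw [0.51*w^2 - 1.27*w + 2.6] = 1.02*w - 1.27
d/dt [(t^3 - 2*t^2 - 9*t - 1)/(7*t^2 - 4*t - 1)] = (7*t^4 - 8*t^3 + 68*t^2 + 18*t + 5)/(49*t^4 - 56*t^3 + 2*t^2 + 8*t + 1)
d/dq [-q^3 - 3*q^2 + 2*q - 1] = -3*q^2 - 6*q + 2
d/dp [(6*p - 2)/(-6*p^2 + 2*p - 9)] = 2*(18*p^2 - 12*p - 25)/(36*p^4 - 24*p^3 + 112*p^2 - 36*p + 81)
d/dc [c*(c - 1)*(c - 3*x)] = 3*c^2 - 6*c*x - 2*c + 3*x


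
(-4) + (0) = -4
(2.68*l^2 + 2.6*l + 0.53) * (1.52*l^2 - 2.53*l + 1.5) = 4.0736*l^4 - 2.8284*l^3 - 1.7524*l^2 + 2.5591*l + 0.795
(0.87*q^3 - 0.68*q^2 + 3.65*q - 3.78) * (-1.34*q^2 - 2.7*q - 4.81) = -1.1658*q^5 - 1.4378*q^4 - 7.2397*q^3 - 1.519*q^2 - 7.3505*q + 18.1818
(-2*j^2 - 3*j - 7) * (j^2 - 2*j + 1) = -2*j^4 + j^3 - 3*j^2 + 11*j - 7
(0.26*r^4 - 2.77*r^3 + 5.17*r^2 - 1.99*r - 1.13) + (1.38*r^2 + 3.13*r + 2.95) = 0.26*r^4 - 2.77*r^3 + 6.55*r^2 + 1.14*r + 1.82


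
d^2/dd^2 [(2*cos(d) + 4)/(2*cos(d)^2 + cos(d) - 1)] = 2*(-36*sin(d)^4*cos(d) - 30*sin(d)^4 + 31*sin(d)^2 + 23*cos(d) - 12*cos(3*d) + 2*cos(5*d) + 13)/(-2*sin(d)^2 + cos(d) + 1)^3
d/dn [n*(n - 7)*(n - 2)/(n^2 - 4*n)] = (n^2 - 8*n + 22)/(n^2 - 8*n + 16)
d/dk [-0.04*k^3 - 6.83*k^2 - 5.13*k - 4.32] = -0.12*k^2 - 13.66*k - 5.13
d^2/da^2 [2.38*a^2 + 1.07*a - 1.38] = 4.76000000000000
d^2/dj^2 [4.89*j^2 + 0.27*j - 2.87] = 9.78000000000000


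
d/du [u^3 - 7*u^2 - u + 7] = 3*u^2 - 14*u - 1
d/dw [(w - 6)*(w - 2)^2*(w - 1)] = 4*w^3 - 33*w^2 + 76*w - 52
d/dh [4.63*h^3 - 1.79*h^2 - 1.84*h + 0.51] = 13.89*h^2 - 3.58*h - 1.84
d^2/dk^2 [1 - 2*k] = 0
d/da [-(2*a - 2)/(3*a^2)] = 2*(a - 2)/(3*a^3)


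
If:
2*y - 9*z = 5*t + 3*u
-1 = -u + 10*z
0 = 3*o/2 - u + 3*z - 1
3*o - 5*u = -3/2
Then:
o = 151/108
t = 2*y/5 - 17/24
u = 41/36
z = 1/72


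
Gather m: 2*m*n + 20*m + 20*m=m*(2*n + 40)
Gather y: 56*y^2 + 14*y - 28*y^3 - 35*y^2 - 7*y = -28*y^3 + 21*y^2 + 7*y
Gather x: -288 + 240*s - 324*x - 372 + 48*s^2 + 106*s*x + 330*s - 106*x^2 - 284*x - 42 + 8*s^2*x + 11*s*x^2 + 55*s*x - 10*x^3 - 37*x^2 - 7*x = 48*s^2 + 570*s - 10*x^3 + x^2*(11*s - 143) + x*(8*s^2 + 161*s - 615) - 702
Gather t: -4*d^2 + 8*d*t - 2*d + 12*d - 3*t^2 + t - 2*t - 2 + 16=-4*d^2 + 10*d - 3*t^2 + t*(8*d - 1) + 14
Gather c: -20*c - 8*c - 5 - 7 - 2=-28*c - 14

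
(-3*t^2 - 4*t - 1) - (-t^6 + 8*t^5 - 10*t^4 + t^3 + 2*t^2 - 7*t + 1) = t^6 - 8*t^5 + 10*t^4 - t^3 - 5*t^2 + 3*t - 2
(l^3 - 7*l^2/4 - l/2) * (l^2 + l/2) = l^5 - 5*l^4/4 - 11*l^3/8 - l^2/4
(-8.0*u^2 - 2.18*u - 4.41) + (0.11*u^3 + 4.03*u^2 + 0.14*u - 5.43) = 0.11*u^3 - 3.97*u^2 - 2.04*u - 9.84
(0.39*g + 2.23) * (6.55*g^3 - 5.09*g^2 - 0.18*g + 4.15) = 2.5545*g^4 + 12.6214*g^3 - 11.4209*g^2 + 1.2171*g + 9.2545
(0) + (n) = n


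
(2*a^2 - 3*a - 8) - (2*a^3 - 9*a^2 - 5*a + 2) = -2*a^3 + 11*a^2 + 2*a - 10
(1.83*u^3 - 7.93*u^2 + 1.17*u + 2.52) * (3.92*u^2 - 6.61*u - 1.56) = 7.1736*u^5 - 43.1819*u^4 + 54.1489*u^3 + 14.5155*u^2 - 18.4824*u - 3.9312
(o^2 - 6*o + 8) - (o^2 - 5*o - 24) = 32 - o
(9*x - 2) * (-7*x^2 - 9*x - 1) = -63*x^3 - 67*x^2 + 9*x + 2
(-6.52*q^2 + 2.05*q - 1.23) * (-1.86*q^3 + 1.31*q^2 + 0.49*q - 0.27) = 12.1272*q^5 - 12.3542*q^4 + 1.7785*q^3 + 1.1536*q^2 - 1.1562*q + 0.3321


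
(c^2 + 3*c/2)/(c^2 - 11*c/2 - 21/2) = c/(c - 7)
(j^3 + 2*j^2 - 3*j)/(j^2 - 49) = j*(j^2 + 2*j - 3)/(j^2 - 49)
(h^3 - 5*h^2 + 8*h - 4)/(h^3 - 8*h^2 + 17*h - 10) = (h - 2)/(h - 5)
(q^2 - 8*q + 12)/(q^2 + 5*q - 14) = (q - 6)/(q + 7)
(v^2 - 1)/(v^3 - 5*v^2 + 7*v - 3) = (v + 1)/(v^2 - 4*v + 3)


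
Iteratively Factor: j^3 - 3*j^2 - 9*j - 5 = (j + 1)*(j^2 - 4*j - 5) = (j - 5)*(j + 1)*(j + 1)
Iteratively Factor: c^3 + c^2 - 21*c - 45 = (c + 3)*(c^2 - 2*c - 15) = (c + 3)^2*(c - 5)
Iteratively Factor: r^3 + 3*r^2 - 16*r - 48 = (r + 3)*(r^2 - 16) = (r - 4)*(r + 3)*(r + 4)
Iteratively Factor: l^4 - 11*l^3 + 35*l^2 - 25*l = (l - 5)*(l^3 - 6*l^2 + 5*l) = (l - 5)*(l - 1)*(l^2 - 5*l) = (l - 5)^2*(l - 1)*(l)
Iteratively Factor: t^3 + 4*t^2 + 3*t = (t + 1)*(t^2 + 3*t) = t*(t + 1)*(t + 3)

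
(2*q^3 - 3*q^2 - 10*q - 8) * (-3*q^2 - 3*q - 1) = -6*q^5 + 3*q^4 + 37*q^3 + 57*q^2 + 34*q + 8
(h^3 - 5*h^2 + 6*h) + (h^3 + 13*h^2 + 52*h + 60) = 2*h^3 + 8*h^2 + 58*h + 60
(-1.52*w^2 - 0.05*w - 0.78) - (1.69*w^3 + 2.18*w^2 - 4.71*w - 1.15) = -1.69*w^3 - 3.7*w^2 + 4.66*w + 0.37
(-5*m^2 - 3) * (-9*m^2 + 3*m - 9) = 45*m^4 - 15*m^3 + 72*m^2 - 9*m + 27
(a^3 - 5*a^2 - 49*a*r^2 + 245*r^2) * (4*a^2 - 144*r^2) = 4*a^5 - 20*a^4 - 340*a^3*r^2 + 1700*a^2*r^2 + 7056*a*r^4 - 35280*r^4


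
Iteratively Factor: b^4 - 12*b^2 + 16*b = (b + 4)*(b^3 - 4*b^2 + 4*b) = b*(b + 4)*(b^2 - 4*b + 4) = b*(b - 2)*(b + 4)*(b - 2)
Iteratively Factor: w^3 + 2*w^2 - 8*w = (w + 4)*(w^2 - 2*w) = (w - 2)*(w + 4)*(w)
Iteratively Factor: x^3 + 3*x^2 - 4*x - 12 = (x - 2)*(x^2 + 5*x + 6) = (x - 2)*(x + 3)*(x + 2)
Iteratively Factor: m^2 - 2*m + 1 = (m - 1)*(m - 1)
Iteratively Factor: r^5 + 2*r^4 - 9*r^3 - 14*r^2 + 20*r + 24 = (r - 2)*(r^4 + 4*r^3 - r^2 - 16*r - 12) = (r - 2)*(r + 3)*(r^3 + r^2 - 4*r - 4) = (r - 2)*(r + 1)*(r + 3)*(r^2 - 4) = (r - 2)^2*(r + 1)*(r + 3)*(r + 2)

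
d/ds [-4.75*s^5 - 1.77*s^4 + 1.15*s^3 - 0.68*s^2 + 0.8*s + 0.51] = -23.75*s^4 - 7.08*s^3 + 3.45*s^2 - 1.36*s + 0.8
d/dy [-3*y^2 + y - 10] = 1 - 6*y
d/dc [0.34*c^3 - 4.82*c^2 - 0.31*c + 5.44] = 1.02*c^2 - 9.64*c - 0.31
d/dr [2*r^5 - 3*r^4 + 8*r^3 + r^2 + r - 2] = 10*r^4 - 12*r^3 + 24*r^2 + 2*r + 1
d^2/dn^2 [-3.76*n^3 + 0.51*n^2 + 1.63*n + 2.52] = 1.02 - 22.56*n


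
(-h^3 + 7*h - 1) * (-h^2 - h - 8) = h^5 + h^4 + h^3 - 6*h^2 - 55*h + 8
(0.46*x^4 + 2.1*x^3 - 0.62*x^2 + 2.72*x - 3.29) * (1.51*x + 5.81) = 0.6946*x^5 + 5.8436*x^4 + 11.2648*x^3 + 0.505000000000001*x^2 + 10.8353*x - 19.1149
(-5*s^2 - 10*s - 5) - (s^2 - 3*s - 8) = -6*s^2 - 7*s + 3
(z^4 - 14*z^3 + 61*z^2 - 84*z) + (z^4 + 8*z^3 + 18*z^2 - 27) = 2*z^4 - 6*z^3 + 79*z^2 - 84*z - 27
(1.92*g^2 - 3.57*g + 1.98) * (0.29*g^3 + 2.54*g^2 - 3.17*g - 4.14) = 0.5568*g^5 + 3.8415*g^4 - 14.58*g^3 + 8.3973*g^2 + 8.5032*g - 8.1972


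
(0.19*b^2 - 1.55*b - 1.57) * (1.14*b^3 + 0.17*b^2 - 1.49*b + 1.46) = 0.2166*b^5 - 1.7347*b^4 - 2.3364*b^3 + 2.32*b^2 + 0.0763000000000003*b - 2.2922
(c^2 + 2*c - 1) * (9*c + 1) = 9*c^3 + 19*c^2 - 7*c - 1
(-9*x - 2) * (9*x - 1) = -81*x^2 - 9*x + 2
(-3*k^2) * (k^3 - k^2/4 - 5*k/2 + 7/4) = -3*k^5 + 3*k^4/4 + 15*k^3/2 - 21*k^2/4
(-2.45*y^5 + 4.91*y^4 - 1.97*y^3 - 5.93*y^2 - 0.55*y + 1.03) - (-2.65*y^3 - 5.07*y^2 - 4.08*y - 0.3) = -2.45*y^5 + 4.91*y^4 + 0.68*y^3 - 0.859999999999999*y^2 + 3.53*y + 1.33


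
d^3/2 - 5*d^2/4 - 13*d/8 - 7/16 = (d/2 + 1/4)*(d - 7/2)*(d + 1/2)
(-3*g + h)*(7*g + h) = -21*g^2 + 4*g*h + h^2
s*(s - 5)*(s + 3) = s^3 - 2*s^2 - 15*s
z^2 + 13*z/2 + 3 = (z + 1/2)*(z + 6)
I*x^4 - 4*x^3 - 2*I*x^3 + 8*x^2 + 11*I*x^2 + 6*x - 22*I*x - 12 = (x - 2)*(x - I)*(x + 6*I)*(I*x + 1)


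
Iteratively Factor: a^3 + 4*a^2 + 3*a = (a)*(a^2 + 4*a + 3) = a*(a + 1)*(a + 3)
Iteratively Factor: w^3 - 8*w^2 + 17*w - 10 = (w - 1)*(w^2 - 7*w + 10) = (w - 2)*(w - 1)*(w - 5)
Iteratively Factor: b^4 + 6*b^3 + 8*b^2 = (b)*(b^3 + 6*b^2 + 8*b) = b*(b + 2)*(b^2 + 4*b) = b*(b + 2)*(b + 4)*(b)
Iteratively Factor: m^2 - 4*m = (m - 4)*(m)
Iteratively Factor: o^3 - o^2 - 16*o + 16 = (o + 4)*(o^2 - 5*o + 4) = (o - 1)*(o + 4)*(o - 4)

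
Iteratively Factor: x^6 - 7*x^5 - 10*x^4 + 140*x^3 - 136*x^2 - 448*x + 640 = (x - 4)*(x^5 - 3*x^4 - 22*x^3 + 52*x^2 + 72*x - 160) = (x - 4)*(x - 2)*(x^4 - x^3 - 24*x^2 + 4*x + 80) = (x - 4)*(x - 2)*(x + 2)*(x^3 - 3*x^2 - 18*x + 40) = (x - 4)*(x - 2)^2*(x + 2)*(x^2 - x - 20) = (x - 5)*(x - 4)*(x - 2)^2*(x + 2)*(x + 4)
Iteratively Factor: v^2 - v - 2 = (v + 1)*(v - 2)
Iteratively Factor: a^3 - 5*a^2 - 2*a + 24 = (a - 3)*(a^2 - 2*a - 8) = (a - 3)*(a + 2)*(a - 4)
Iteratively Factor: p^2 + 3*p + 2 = (p + 2)*(p + 1)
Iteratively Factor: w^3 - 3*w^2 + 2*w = (w - 2)*(w^2 - w) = w*(w - 2)*(w - 1)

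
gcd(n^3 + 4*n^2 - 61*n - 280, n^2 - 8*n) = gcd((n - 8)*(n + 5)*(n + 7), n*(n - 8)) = n - 8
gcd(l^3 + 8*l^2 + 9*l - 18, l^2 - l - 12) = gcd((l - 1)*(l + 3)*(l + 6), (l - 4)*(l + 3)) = l + 3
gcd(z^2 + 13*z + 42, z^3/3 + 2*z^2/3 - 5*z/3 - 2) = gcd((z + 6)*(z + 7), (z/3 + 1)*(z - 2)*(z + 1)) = 1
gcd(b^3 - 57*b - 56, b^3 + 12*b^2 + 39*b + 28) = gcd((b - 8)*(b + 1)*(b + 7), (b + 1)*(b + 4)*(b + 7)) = b^2 + 8*b + 7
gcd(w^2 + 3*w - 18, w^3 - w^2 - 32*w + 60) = w + 6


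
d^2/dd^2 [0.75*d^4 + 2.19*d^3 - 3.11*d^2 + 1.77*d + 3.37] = 9.0*d^2 + 13.14*d - 6.22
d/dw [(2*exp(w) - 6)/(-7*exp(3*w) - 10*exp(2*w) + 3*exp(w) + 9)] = 2*((exp(w) - 3)*(21*exp(2*w) + 20*exp(w) - 3) - 7*exp(3*w) - 10*exp(2*w) + 3*exp(w) + 9)*exp(w)/(7*exp(3*w) + 10*exp(2*w) - 3*exp(w) - 9)^2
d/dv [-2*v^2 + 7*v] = 7 - 4*v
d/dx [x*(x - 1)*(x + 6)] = 3*x^2 + 10*x - 6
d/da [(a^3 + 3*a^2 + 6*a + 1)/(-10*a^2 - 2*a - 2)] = (-5*a^4 - 2*a^3 + 24*a^2 + 4*a - 5)/(2*(25*a^4 + 10*a^3 + 11*a^2 + 2*a + 1))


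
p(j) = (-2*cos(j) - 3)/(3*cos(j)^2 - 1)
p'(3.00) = 0.37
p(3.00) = -0.53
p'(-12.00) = -8.92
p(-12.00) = -4.13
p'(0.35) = -3.06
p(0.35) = -2.96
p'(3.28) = -0.36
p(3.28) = -0.52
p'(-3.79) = 6.28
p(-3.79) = -1.55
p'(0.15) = -1.03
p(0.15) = -2.58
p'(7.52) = -17.58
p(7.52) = 5.39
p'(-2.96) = -0.49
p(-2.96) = -0.54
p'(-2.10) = -86.59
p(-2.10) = 8.46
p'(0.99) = -1220.34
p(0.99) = 42.32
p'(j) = 6*(-2*cos(j) - 3)*sin(j)*cos(j)/(3*cos(j)^2 - 1)^2 + 2*sin(j)/(3*cos(j)^2 - 1)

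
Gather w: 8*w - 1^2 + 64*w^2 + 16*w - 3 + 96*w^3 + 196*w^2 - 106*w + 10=96*w^3 + 260*w^2 - 82*w + 6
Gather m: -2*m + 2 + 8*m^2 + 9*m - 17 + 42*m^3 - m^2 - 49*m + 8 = 42*m^3 + 7*m^2 - 42*m - 7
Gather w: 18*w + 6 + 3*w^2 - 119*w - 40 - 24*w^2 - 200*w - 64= -21*w^2 - 301*w - 98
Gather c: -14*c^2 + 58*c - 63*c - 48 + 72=-14*c^2 - 5*c + 24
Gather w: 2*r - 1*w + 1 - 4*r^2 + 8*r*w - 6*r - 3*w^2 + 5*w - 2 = -4*r^2 - 4*r - 3*w^2 + w*(8*r + 4) - 1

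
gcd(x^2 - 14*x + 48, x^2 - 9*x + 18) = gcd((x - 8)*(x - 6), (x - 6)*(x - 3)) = x - 6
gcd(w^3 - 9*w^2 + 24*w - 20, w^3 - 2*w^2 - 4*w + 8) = w^2 - 4*w + 4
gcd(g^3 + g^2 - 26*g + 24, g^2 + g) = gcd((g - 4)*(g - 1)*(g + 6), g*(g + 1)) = 1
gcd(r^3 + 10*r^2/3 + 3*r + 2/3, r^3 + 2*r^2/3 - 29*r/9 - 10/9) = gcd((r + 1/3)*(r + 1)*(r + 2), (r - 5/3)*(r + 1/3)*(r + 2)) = r^2 + 7*r/3 + 2/3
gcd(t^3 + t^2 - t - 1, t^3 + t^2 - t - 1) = t^3 + t^2 - t - 1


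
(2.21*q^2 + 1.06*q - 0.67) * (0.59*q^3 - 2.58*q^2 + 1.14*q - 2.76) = 1.3039*q^5 - 5.0764*q^4 - 0.610700000000001*q^3 - 3.1626*q^2 - 3.6894*q + 1.8492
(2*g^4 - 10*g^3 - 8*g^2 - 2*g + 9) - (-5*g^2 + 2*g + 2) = 2*g^4 - 10*g^3 - 3*g^2 - 4*g + 7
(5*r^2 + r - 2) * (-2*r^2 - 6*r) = -10*r^4 - 32*r^3 - 2*r^2 + 12*r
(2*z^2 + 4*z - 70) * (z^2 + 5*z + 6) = 2*z^4 + 14*z^3 - 38*z^2 - 326*z - 420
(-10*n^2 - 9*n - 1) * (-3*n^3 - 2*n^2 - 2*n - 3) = 30*n^5 + 47*n^4 + 41*n^3 + 50*n^2 + 29*n + 3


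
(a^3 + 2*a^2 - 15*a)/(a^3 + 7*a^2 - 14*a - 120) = a*(a - 3)/(a^2 + 2*a - 24)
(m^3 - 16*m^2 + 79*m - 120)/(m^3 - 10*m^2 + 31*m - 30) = (m - 8)/(m - 2)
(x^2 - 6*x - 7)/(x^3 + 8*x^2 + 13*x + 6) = (x - 7)/(x^2 + 7*x + 6)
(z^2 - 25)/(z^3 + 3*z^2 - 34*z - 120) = (z - 5)/(z^2 - 2*z - 24)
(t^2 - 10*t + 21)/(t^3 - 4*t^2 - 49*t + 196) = (t - 3)/(t^2 + 3*t - 28)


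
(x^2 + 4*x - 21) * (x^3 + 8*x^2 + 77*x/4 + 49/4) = x^5 + 12*x^4 + 121*x^3/4 - 315*x^2/4 - 1421*x/4 - 1029/4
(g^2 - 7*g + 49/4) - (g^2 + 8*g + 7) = 21/4 - 15*g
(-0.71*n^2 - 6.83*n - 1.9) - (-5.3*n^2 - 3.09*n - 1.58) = 4.59*n^2 - 3.74*n - 0.32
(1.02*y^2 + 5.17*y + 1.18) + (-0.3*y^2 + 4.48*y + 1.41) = 0.72*y^2 + 9.65*y + 2.59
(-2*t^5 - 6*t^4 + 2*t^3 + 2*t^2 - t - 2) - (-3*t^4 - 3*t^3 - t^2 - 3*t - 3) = -2*t^5 - 3*t^4 + 5*t^3 + 3*t^2 + 2*t + 1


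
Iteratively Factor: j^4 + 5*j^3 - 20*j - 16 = (j + 1)*(j^3 + 4*j^2 - 4*j - 16) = (j + 1)*(j + 4)*(j^2 - 4) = (j - 2)*(j + 1)*(j + 4)*(j + 2)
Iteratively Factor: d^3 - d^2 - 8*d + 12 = (d - 2)*(d^2 + d - 6) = (d - 2)*(d + 3)*(d - 2)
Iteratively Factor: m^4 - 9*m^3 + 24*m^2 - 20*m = (m - 2)*(m^3 - 7*m^2 + 10*m) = (m - 5)*(m - 2)*(m^2 - 2*m) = (m - 5)*(m - 2)^2*(m)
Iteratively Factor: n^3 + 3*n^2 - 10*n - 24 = (n - 3)*(n^2 + 6*n + 8) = (n - 3)*(n + 2)*(n + 4)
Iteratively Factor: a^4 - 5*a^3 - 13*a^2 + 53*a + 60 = (a + 1)*(a^3 - 6*a^2 - 7*a + 60) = (a - 5)*(a + 1)*(a^2 - a - 12) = (a - 5)*(a + 1)*(a + 3)*(a - 4)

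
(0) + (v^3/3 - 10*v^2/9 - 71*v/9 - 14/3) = v^3/3 - 10*v^2/9 - 71*v/9 - 14/3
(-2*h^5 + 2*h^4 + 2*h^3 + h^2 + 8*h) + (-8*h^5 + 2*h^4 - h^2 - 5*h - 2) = -10*h^5 + 4*h^4 + 2*h^3 + 3*h - 2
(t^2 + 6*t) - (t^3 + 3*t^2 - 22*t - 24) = -t^3 - 2*t^2 + 28*t + 24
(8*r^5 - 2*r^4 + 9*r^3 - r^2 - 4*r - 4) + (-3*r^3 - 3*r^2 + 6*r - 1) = 8*r^5 - 2*r^4 + 6*r^3 - 4*r^2 + 2*r - 5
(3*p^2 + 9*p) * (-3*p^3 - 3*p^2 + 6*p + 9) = -9*p^5 - 36*p^4 - 9*p^3 + 81*p^2 + 81*p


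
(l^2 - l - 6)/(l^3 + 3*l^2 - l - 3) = (l^2 - l - 6)/(l^3 + 3*l^2 - l - 3)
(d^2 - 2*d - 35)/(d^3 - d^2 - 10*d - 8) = (-d^2 + 2*d + 35)/(-d^3 + d^2 + 10*d + 8)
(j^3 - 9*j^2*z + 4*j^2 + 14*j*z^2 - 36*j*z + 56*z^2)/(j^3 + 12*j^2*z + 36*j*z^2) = (j^3 - 9*j^2*z + 4*j^2 + 14*j*z^2 - 36*j*z + 56*z^2)/(j*(j^2 + 12*j*z + 36*z^2))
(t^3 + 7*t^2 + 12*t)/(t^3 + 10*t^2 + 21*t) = (t + 4)/(t + 7)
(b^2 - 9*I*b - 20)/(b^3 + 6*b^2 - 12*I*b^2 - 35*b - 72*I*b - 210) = (b - 4*I)/(b^2 + b*(6 - 7*I) - 42*I)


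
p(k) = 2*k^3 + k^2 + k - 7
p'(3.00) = 61.00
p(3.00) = 59.00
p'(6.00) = 229.00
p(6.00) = 467.00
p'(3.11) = 65.25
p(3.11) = 65.94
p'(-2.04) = 21.89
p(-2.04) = -21.86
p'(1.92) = 26.96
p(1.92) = 12.76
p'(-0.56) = 1.76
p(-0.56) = -7.60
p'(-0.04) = 0.93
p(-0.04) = -7.04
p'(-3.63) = 72.80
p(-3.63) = -93.12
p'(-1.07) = 5.73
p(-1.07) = -9.38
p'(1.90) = 26.46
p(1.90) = 12.23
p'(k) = 6*k^2 + 2*k + 1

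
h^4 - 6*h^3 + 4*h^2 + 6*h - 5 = (h - 5)*(h - 1)^2*(h + 1)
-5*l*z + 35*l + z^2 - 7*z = (-5*l + z)*(z - 7)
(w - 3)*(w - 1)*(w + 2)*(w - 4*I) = w^4 - 2*w^3 - 4*I*w^3 - 5*w^2 + 8*I*w^2 + 6*w + 20*I*w - 24*I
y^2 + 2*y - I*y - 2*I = (y + 2)*(y - I)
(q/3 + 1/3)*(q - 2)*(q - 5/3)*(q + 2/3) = q^4/3 - 2*q^3/3 - 19*q^2/27 + 28*q/27 + 20/27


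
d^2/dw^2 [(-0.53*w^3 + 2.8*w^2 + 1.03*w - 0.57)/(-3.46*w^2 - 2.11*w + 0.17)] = (7.105427357601e-15*w^5 + 21.564582*w^3 + 29.920446*w^2 + 21.424878*w + 4.84518)/(41.421736*w^6 + 75.780228*w^5 + 40.107282*w^4 + 1.947319*w^3 - 1.970589*w^2 + 0.182937*w - 0.004913)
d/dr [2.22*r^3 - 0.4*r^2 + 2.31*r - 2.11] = 6.66*r^2 - 0.8*r + 2.31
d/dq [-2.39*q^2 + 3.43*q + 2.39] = 3.43 - 4.78*q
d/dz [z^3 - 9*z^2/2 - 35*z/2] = 3*z^2 - 9*z - 35/2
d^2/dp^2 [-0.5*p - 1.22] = 0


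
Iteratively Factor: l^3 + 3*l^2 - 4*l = (l)*(l^2 + 3*l - 4) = l*(l + 4)*(l - 1)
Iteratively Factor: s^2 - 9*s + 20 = (s - 4)*(s - 5)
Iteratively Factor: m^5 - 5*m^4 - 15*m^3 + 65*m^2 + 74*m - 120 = (m - 1)*(m^4 - 4*m^3 - 19*m^2 + 46*m + 120) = (m - 1)*(m + 3)*(m^3 - 7*m^2 + 2*m + 40) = (m - 5)*(m - 1)*(m + 3)*(m^2 - 2*m - 8) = (m - 5)*(m - 1)*(m + 2)*(m + 3)*(m - 4)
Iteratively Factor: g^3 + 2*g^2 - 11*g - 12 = (g + 4)*(g^2 - 2*g - 3) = (g - 3)*(g + 4)*(g + 1)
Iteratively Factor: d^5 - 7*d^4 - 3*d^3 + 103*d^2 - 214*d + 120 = (d - 1)*(d^4 - 6*d^3 - 9*d^2 + 94*d - 120) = (d - 2)*(d - 1)*(d^3 - 4*d^2 - 17*d + 60) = (d - 3)*(d - 2)*(d - 1)*(d^2 - d - 20) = (d - 5)*(d - 3)*(d - 2)*(d - 1)*(d + 4)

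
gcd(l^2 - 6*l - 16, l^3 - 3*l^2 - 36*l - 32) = l - 8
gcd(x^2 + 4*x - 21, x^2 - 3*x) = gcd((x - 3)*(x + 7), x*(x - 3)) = x - 3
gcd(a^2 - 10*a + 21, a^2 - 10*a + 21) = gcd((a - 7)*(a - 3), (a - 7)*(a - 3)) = a^2 - 10*a + 21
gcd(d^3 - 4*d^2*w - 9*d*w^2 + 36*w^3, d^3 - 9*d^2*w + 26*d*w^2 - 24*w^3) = d^2 - 7*d*w + 12*w^2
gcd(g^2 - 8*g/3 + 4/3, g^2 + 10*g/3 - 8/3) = g - 2/3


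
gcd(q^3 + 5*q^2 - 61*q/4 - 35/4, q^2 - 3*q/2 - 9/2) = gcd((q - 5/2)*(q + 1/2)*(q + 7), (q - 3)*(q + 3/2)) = 1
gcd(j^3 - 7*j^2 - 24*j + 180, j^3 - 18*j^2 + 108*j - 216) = j^2 - 12*j + 36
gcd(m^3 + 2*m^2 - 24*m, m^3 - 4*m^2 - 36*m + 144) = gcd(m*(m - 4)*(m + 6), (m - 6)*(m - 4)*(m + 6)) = m^2 + 2*m - 24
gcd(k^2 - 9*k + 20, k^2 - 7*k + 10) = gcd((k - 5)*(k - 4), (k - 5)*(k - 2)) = k - 5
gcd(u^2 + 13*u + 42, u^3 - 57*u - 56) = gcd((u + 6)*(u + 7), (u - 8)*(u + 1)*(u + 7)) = u + 7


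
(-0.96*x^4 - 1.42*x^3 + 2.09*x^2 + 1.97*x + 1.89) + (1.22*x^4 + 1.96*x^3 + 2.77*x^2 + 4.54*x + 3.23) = 0.26*x^4 + 0.54*x^3 + 4.86*x^2 + 6.51*x + 5.12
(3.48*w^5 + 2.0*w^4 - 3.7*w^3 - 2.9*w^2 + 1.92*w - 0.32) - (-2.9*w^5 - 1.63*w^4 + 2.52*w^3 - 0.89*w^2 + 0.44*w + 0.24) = 6.38*w^5 + 3.63*w^4 - 6.22*w^3 - 2.01*w^2 + 1.48*w - 0.56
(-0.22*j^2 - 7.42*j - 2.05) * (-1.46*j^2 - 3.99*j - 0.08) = 0.3212*j^4 + 11.711*j^3 + 32.6164*j^2 + 8.7731*j + 0.164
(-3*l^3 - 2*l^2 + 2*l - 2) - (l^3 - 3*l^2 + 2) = -4*l^3 + l^2 + 2*l - 4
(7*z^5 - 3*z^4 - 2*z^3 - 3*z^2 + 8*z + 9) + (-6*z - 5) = 7*z^5 - 3*z^4 - 2*z^3 - 3*z^2 + 2*z + 4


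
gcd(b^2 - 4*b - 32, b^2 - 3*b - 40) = b - 8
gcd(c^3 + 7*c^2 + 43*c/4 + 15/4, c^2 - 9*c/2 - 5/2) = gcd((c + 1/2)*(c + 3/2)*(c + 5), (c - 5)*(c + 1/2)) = c + 1/2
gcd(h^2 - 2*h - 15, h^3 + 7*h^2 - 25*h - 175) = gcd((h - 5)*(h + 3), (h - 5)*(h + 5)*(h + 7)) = h - 5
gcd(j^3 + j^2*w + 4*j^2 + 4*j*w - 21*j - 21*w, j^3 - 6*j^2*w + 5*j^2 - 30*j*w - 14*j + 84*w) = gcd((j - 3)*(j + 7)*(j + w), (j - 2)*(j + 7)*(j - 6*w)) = j + 7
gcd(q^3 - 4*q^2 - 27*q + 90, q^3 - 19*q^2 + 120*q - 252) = q - 6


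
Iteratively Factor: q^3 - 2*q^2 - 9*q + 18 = (q + 3)*(q^2 - 5*q + 6) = (q - 2)*(q + 3)*(q - 3)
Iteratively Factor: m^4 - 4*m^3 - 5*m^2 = (m - 5)*(m^3 + m^2) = m*(m - 5)*(m^2 + m) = m^2*(m - 5)*(m + 1)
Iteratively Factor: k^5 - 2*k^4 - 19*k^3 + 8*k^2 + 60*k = (k)*(k^4 - 2*k^3 - 19*k^2 + 8*k + 60) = k*(k - 2)*(k^3 - 19*k - 30) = k*(k - 2)*(k + 3)*(k^2 - 3*k - 10) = k*(k - 5)*(k - 2)*(k + 3)*(k + 2)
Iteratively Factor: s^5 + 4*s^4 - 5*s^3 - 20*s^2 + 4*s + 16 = (s + 2)*(s^4 + 2*s^3 - 9*s^2 - 2*s + 8) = (s + 1)*(s + 2)*(s^3 + s^2 - 10*s + 8) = (s - 2)*(s + 1)*(s + 2)*(s^2 + 3*s - 4) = (s - 2)*(s + 1)*(s + 2)*(s + 4)*(s - 1)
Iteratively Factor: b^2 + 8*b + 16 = (b + 4)*(b + 4)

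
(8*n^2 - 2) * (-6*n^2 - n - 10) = -48*n^4 - 8*n^3 - 68*n^2 + 2*n + 20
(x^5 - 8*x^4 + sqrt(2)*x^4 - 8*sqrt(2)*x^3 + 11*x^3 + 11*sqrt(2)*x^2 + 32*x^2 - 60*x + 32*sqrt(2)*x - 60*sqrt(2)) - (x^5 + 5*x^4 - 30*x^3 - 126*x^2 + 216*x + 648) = -13*x^4 + sqrt(2)*x^4 - 8*sqrt(2)*x^3 + 41*x^3 + 11*sqrt(2)*x^2 + 158*x^2 - 276*x + 32*sqrt(2)*x - 648 - 60*sqrt(2)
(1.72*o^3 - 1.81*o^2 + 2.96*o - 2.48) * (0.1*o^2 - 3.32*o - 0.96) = 0.172*o^5 - 5.8914*o^4 + 4.654*o^3 - 8.3376*o^2 + 5.392*o + 2.3808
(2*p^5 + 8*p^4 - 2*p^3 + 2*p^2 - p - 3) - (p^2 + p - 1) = 2*p^5 + 8*p^4 - 2*p^3 + p^2 - 2*p - 2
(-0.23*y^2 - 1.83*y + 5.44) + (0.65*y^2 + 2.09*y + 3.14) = 0.42*y^2 + 0.26*y + 8.58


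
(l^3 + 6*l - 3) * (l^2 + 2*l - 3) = l^5 + 2*l^4 + 3*l^3 + 9*l^2 - 24*l + 9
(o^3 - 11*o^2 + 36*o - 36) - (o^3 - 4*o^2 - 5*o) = -7*o^2 + 41*o - 36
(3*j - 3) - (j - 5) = 2*j + 2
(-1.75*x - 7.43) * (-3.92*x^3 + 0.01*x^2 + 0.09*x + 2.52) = 6.86*x^4 + 29.1081*x^3 - 0.2318*x^2 - 5.0787*x - 18.7236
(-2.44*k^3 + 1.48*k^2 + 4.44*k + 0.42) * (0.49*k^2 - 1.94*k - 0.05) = -1.1956*k^5 + 5.4588*k^4 - 0.5736*k^3 - 8.4818*k^2 - 1.0368*k - 0.021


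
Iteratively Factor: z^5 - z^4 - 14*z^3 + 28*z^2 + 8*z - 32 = (z + 1)*(z^4 - 2*z^3 - 12*z^2 + 40*z - 32) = (z + 1)*(z + 4)*(z^3 - 6*z^2 + 12*z - 8) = (z - 2)*(z + 1)*(z + 4)*(z^2 - 4*z + 4) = (z - 2)^2*(z + 1)*(z + 4)*(z - 2)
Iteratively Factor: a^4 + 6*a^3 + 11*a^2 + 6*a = (a)*(a^3 + 6*a^2 + 11*a + 6) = a*(a + 3)*(a^2 + 3*a + 2) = a*(a + 1)*(a + 3)*(a + 2)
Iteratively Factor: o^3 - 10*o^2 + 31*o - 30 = (o - 5)*(o^2 - 5*o + 6) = (o - 5)*(o - 3)*(o - 2)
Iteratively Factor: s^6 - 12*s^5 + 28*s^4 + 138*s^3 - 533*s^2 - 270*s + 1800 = (s - 3)*(s^5 - 9*s^4 + s^3 + 141*s^2 - 110*s - 600) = (s - 5)*(s - 3)*(s^4 - 4*s^3 - 19*s^2 + 46*s + 120) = (s - 5)*(s - 3)*(s + 3)*(s^3 - 7*s^2 + 2*s + 40) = (s - 5)*(s - 4)*(s - 3)*(s + 3)*(s^2 - 3*s - 10) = (s - 5)^2*(s - 4)*(s - 3)*(s + 3)*(s + 2)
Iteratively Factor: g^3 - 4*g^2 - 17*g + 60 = (g + 4)*(g^2 - 8*g + 15) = (g - 5)*(g + 4)*(g - 3)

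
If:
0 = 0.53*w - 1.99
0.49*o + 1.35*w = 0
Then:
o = -10.34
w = 3.75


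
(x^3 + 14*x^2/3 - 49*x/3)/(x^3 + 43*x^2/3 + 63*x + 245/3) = x*(3*x - 7)/(3*x^2 + 22*x + 35)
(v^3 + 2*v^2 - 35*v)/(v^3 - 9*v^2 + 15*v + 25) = v*(v + 7)/(v^2 - 4*v - 5)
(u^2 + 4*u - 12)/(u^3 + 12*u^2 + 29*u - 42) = (u - 2)/(u^2 + 6*u - 7)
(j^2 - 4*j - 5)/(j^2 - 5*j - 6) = (j - 5)/(j - 6)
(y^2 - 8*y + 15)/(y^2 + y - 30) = (y - 3)/(y + 6)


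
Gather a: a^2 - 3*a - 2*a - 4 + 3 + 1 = a^2 - 5*a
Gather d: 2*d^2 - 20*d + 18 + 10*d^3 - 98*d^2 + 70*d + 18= 10*d^3 - 96*d^2 + 50*d + 36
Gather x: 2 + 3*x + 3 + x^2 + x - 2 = x^2 + 4*x + 3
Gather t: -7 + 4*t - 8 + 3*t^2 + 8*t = 3*t^2 + 12*t - 15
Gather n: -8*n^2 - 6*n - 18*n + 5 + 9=-8*n^2 - 24*n + 14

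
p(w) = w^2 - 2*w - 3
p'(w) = 2*w - 2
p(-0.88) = -0.47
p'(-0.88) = -3.76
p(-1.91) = 4.47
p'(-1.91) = -5.82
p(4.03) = 5.18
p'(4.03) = 6.06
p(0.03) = -3.06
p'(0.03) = -1.94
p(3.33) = 1.43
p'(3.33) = 4.66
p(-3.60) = 17.16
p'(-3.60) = -9.20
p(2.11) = -2.77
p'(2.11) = 2.22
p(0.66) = -3.88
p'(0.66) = -0.68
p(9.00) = 60.00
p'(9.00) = 16.00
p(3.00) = 0.00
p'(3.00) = 4.00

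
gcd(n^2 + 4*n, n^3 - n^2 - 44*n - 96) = n + 4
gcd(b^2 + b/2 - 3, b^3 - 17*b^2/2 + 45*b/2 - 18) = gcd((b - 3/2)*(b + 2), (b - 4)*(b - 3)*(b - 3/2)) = b - 3/2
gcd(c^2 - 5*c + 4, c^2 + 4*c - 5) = c - 1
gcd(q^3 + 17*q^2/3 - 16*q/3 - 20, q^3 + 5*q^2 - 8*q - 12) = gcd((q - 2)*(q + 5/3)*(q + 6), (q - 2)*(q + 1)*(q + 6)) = q^2 + 4*q - 12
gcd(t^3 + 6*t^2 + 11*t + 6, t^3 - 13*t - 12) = t^2 + 4*t + 3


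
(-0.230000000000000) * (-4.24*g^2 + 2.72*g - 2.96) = 0.9752*g^2 - 0.6256*g + 0.6808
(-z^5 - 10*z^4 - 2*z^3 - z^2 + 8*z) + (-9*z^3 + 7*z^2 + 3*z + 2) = -z^5 - 10*z^4 - 11*z^3 + 6*z^2 + 11*z + 2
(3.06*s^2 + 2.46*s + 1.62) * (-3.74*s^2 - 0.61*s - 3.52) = -11.4444*s^4 - 11.067*s^3 - 18.3306*s^2 - 9.6474*s - 5.7024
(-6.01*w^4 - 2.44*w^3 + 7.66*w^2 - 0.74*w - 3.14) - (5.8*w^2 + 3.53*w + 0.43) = -6.01*w^4 - 2.44*w^3 + 1.86*w^2 - 4.27*w - 3.57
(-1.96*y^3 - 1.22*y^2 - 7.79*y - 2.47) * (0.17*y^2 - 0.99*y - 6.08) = -0.3332*y^5 + 1.733*y^4 + 11.8003*y^3 + 14.7098*y^2 + 49.8085*y + 15.0176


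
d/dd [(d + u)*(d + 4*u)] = 2*d + 5*u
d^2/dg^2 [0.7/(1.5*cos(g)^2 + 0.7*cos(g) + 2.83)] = (-6.3*(1 - cos(g)^2)^2 - 2.205*cos(g)^3 + 8.393*cos(g)^2 + 5.7967*cos(g) + 1.043)/(1.5*cos(g)^2 + 0.7*cos(g) + 2.83)^3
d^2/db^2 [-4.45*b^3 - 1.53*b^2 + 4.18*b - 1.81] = -26.7*b - 3.06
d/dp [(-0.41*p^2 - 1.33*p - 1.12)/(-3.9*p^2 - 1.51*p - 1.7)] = (-4.5679*p^2 - 7.342*p + 0.5698)/(15.21*p^4 + 11.778*p^3 + 15.5401*p^2 + 5.134*p + 2.89)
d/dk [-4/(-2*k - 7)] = -8/(2*k + 7)^2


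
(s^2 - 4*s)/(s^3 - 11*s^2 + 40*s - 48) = s/(s^2 - 7*s + 12)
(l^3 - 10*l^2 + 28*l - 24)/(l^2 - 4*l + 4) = l - 6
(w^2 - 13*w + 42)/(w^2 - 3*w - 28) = (w - 6)/(w + 4)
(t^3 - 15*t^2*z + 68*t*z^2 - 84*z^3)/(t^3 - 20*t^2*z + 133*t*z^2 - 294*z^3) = (-t + 2*z)/(-t + 7*z)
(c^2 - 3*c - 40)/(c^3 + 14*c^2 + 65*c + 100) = (c - 8)/(c^2 + 9*c + 20)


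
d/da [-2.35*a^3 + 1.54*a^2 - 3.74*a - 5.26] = -7.05*a^2 + 3.08*a - 3.74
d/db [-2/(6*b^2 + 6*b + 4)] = 3*(2*b + 1)/(3*b^2 + 3*b + 2)^2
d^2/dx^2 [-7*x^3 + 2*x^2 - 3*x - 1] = 4 - 42*x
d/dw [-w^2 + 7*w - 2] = 7 - 2*w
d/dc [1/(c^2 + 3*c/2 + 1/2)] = 2*(-4*c - 3)/(2*c^2 + 3*c + 1)^2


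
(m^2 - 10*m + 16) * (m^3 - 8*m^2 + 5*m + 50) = m^5 - 18*m^4 + 101*m^3 - 128*m^2 - 420*m + 800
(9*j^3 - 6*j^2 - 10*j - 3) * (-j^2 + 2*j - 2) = -9*j^5 + 24*j^4 - 20*j^3 - 5*j^2 + 14*j + 6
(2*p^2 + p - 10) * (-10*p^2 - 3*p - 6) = -20*p^4 - 16*p^3 + 85*p^2 + 24*p + 60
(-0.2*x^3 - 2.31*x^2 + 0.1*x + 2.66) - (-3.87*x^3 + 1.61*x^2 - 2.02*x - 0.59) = 3.67*x^3 - 3.92*x^2 + 2.12*x + 3.25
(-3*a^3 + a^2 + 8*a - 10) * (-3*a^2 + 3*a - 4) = 9*a^5 - 12*a^4 - 9*a^3 + 50*a^2 - 62*a + 40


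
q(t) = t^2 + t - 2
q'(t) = 2*t + 1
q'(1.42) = 3.84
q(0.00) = -2.00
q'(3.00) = 7.00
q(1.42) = 1.44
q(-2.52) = 1.83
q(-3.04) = 4.20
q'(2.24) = 5.48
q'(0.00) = 1.00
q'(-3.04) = -5.08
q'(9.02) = 19.04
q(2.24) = 5.26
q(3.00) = 10.00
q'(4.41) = 9.82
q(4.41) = 21.86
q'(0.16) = 1.32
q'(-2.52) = -4.04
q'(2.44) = 5.88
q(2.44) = 6.39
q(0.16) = -1.81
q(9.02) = 88.38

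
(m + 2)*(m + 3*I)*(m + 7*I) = m^3 + 2*m^2 + 10*I*m^2 - 21*m + 20*I*m - 42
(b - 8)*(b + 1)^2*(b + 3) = b^4 - 3*b^3 - 33*b^2 - 53*b - 24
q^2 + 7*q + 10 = (q + 2)*(q + 5)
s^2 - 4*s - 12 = (s - 6)*(s + 2)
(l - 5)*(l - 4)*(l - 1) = l^3 - 10*l^2 + 29*l - 20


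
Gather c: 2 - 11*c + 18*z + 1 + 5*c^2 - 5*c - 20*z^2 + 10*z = 5*c^2 - 16*c - 20*z^2 + 28*z + 3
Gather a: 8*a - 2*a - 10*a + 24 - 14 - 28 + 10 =-4*a - 8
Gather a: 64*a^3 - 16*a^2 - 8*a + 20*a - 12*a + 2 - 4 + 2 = 64*a^3 - 16*a^2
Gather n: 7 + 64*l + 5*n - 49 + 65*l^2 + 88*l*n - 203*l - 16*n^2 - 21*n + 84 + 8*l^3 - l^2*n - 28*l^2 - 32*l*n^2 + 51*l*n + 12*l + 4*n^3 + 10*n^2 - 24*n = 8*l^3 + 37*l^2 - 127*l + 4*n^3 + n^2*(-32*l - 6) + n*(-l^2 + 139*l - 40) + 42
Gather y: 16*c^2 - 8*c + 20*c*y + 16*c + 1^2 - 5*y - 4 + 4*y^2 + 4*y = 16*c^2 + 8*c + 4*y^2 + y*(20*c - 1) - 3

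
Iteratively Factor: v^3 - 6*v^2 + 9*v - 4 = (v - 4)*(v^2 - 2*v + 1) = (v - 4)*(v - 1)*(v - 1)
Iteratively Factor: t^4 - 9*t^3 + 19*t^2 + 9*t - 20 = (t - 4)*(t^3 - 5*t^2 - t + 5) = (t - 5)*(t - 4)*(t^2 - 1) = (t - 5)*(t - 4)*(t - 1)*(t + 1)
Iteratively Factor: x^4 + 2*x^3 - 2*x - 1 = (x + 1)*(x^3 + x^2 - x - 1) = (x + 1)^2*(x^2 - 1) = (x + 1)^3*(x - 1)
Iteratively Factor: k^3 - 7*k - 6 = (k + 1)*(k^2 - k - 6) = (k + 1)*(k + 2)*(k - 3)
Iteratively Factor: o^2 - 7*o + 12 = (o - 3)*(o - 4)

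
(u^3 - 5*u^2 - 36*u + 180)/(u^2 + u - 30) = u - 6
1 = 1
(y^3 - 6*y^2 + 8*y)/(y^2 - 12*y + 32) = y*(y - 2)/(y - 8)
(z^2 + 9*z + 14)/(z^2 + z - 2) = (z + 7)/(z - 1)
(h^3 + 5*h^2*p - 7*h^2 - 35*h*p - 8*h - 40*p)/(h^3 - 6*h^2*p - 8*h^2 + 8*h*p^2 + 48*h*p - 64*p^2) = (h^2 + 5*h*p + h + 5*p)/(h^2 - 6*h*p + 8*p^2)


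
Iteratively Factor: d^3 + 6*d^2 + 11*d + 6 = (d + 3)*(d^2 + 3*d + 2) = (d + 2)*(d + 3)*(d + 1)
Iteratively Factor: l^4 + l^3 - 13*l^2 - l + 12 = (l - 1)*(l^3 + 2*l^2 - 11*l - 12) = (l - 3)*(l - 1)*(l^2 + 5*l + 4) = (l - 3)*(l - 1)*(l + 4)*(l + 1)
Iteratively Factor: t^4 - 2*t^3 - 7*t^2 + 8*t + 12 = (t + 2)*(t^3 - 4*t^2 + t + 6) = (t - 3)*(t + 2)*(t^2 - t - 2) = (t - 3)*(t - 2)*(t + 2)*(t + 1)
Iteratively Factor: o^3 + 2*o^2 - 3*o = (o)*(o^2 + 2*o - 3) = o*(o + 3)*(o - 1)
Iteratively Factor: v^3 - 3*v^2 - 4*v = (v - 4)*(v^2 + v) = v*(v - 4)*(v + 1)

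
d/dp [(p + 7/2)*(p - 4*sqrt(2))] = 2*p - 4*sqrt(2) + 7/2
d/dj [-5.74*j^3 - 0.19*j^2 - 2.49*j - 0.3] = -17.22*j^2 - 0.38*j - 2.49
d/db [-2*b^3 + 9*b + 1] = 9 - 6*b^2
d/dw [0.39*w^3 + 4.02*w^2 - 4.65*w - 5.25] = 1.17*w^2 + 8.04*w - 4.65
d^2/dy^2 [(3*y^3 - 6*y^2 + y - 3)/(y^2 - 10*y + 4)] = 2*(229*y^3 - 297*y^2 + 222*y - 344)/(y^6 - 30*y^5 + 312*y^4 - 1240*y^3 + 1248*y^2 - 480*y + 64)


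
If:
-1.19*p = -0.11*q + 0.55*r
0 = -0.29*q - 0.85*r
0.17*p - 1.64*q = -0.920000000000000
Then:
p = 0.14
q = 0.58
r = -0.20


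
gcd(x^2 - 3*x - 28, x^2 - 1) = 1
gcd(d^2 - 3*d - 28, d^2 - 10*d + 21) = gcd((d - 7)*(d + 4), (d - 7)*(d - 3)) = d - 7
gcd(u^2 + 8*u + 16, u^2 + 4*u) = u + 4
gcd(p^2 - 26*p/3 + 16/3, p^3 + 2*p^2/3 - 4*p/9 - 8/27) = p - 2/3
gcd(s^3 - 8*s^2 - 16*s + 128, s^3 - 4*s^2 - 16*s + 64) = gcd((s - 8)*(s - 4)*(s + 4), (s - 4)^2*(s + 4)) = s^2 - 16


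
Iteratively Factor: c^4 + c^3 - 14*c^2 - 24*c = (c + 3)*(c^3 - 2*c^2 - 8*c) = c*(c + 3)*(c^2 - 2*c - 8) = c*(c + 2)*(c + 3)*(c - 4)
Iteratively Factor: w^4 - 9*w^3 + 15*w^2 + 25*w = (w - 5)*(w^3 - 4*w^2 - 5*w) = (w - 5)^2*(w^2 + w) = (w - 5)^2*(w + 1)*(w)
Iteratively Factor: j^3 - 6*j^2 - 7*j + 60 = (j - 4)*(j^2 - 2*j - 15) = (j - 5)*(j - 4)*(j + 3)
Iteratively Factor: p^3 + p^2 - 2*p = (p + 2)*(p^2 - p) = p*(p + 2)*(p - 1)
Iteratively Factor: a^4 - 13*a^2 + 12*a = (a - 1)*(a^3 + a^2 - 12*a) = (a - 1)*(a + 4)*(a^2 - 3*a) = (a - 3)*(a - 1)*(a + 4)*(a)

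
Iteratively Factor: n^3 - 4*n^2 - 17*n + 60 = (n - 3)*(n^2 - n - 20) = (n - 5)*(n - 3)*(n + 4)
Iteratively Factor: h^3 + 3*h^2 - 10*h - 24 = (h + 4)*(h^2 - h - 6) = (h + 2)*(h + 4)*(h - 3)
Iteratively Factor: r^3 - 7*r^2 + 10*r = (r)*(r^2 - 7*r + 10) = r*(r - 2)*(r - 5)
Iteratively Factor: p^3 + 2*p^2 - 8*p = (p - 2)*(p^2 + 4*p) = p*(p - 2)*(p + 4)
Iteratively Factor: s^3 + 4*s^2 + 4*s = (s)*(s^2 + 4*s + 4) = s*(s + 2)*(s + 2)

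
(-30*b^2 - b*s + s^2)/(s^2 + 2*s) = (-30*b^2 - b*s + s^2)/(s*(s + 2))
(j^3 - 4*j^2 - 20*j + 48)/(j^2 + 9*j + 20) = (j^2 - 8*j + 12)/(j + 5)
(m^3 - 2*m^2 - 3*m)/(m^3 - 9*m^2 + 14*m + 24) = m*(m - 3)/(m^2 - 10*m + 24)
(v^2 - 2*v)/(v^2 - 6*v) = (v - 2)/(v - 6)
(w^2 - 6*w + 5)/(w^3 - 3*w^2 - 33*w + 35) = (w - 5)/(w^2 - 2*w - 35)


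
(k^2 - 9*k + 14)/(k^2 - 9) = (k^2 - 9*k + 14)/(k^2 - 9)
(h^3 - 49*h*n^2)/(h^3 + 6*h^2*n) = (h^2 - 49*n^2)/(h*(h + 6*n))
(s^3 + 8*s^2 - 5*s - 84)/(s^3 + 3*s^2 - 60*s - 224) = (s - 3)/(s - 8)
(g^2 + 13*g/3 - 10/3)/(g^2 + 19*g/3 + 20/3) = (3*g - 2)/(3*g + 4)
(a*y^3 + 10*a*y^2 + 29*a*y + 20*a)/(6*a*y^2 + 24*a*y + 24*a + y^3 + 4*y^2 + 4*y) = a*(y^3 + 10*y^2 + 29*y + 20)/(6*a*y^2 + 24*a*y + 24*a + y^3 + 4*y^2 + 4*y)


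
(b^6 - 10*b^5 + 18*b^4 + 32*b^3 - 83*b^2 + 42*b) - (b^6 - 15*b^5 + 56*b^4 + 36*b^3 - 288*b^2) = 5*b^5 - 38*b^4 - 4*b^3 + 205*b^2 + 42*b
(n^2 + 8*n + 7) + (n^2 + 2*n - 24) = 2*n^2 + 10*n - 17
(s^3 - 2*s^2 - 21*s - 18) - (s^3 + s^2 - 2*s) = -3*s^2 - 19*s - 18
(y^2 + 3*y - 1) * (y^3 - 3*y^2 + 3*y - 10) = y^5 - 7*y^3 + 2*y^2 - 33*y + 10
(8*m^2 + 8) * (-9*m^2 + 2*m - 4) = -72*m^4 + 16*m^3 - 104*m^2 + 16*m - 32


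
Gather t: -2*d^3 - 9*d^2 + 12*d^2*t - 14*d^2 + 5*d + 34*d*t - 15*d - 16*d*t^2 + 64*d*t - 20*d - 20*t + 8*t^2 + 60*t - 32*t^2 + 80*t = -2*d^3 - 23*d^2 - 30*d + t^2*(-16*d - 24) + t*(12*d^2 + 98*d + 120)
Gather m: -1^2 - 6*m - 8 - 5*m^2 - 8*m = -5*m^2 - 14*m - 9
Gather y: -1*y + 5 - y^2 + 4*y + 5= -y^2 + 3*y + 10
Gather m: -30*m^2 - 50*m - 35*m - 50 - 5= -30*m^2 - 85*m - 55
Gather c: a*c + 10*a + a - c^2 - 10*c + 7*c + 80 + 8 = 11*a - c^2 + c*(a - 3) + 88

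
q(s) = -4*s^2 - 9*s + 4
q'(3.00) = -33.00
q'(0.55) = -13.40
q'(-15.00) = 111.00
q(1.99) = -29.75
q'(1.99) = -24.92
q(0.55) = -2.16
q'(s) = -8*s - 9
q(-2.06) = 5.57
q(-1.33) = 8.89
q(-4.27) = -30.50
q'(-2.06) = 7.48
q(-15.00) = -761.00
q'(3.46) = -36.68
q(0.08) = 3.25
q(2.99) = -58.67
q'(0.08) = -9.64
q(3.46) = -75.03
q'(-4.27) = 25.16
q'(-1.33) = 1.64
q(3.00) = -59.00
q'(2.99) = -32.92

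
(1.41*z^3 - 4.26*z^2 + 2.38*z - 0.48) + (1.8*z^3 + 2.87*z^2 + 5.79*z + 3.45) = 3.21*z^3 - 1.39*z^2 + 8.17*z + 2.97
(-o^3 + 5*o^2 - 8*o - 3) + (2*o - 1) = -o^3 + 5*o^2 - 6*o - 4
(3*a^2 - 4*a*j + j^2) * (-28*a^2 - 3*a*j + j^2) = -84*a^4 + 103*a^3*j - 13*a^2*j^2 - 7*a*j^3 + j^4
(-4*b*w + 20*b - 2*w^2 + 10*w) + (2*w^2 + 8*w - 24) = -4*b*w + 20*b + 18*w - 24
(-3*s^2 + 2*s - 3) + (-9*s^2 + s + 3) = -12*s^2 + 3*s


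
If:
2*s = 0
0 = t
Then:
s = 0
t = 0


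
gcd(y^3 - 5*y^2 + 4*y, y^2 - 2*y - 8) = y - 4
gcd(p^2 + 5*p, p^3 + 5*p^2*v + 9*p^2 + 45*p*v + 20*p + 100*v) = p + 5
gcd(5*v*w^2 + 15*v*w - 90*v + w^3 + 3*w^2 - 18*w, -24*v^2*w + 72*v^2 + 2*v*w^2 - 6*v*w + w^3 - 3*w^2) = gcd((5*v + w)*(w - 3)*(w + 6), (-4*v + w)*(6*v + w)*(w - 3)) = w - 3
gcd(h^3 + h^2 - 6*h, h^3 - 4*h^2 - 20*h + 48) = h - 2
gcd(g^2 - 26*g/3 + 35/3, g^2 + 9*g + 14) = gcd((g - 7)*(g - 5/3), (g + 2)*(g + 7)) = 1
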